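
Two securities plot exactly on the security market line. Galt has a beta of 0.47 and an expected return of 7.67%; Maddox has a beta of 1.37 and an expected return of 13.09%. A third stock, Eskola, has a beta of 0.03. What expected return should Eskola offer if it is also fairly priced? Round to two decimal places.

MRP (SML slope) = (13.09% − 7.67%) / (1.37 − 0.47) = 5.42% / 0.90 = 6.0222%
R_f (intercept) = 7.67% − 0.47 × 6.0222% = 4.8396%
E(R_Eskola) = R_f + β × MRP = 4.8396% + 0.03 × 6.0222% = 5.02%

5.02%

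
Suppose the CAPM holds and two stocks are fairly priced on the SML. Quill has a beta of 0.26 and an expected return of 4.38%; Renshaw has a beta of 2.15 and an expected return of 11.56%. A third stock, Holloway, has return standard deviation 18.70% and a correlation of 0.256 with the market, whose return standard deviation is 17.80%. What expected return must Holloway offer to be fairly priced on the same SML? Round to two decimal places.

4.41%

MRP = (11.56% − 4.38%) / (2.15 − 0.26) = 3.7989%
R_f = 4.38% − 0.26 × 3.7989% = 3.3923%
β_Holloway = ρ·σ_i/σ_m = 0.256 × 18.70 / 17.80 = 0.2689
E(R_Holloway) = R_f + β × MRP = 3.3923% + 0.2689 × 3.7989% = 4.41%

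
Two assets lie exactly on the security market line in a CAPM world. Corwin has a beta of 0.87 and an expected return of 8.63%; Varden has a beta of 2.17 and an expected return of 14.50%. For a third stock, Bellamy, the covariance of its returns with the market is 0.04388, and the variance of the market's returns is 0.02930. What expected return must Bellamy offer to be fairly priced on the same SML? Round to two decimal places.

11.46%

MRP = (14.50% − 8.63%) / (2.17 − 0.87) = 4.5154%
R_f = 8.63% − 0.87 × 4.5154% = 4.7016%
β_Bellamy = Cov / Var(R_m) = 0.04388 / 0.02930 = 1.4976
E(R_Bellamy) = R_f + β × MRP = 4.7016% + 1.4976 × 4.5154% = 11.46%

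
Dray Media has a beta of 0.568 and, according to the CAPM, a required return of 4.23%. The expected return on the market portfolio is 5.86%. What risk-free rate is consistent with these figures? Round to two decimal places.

E(R) = R_f + β(E(R_m) − R_f) = R_f(1 − β) + β·E(R_m)
4.23% = R_f × (1 − 0.568) + 0.568 × 5.86%
4.23% = R_f × 0.432 + 3.32848%
R_f = (4.23% − 3.32848%) / 0.432 = 2.09%

2.09%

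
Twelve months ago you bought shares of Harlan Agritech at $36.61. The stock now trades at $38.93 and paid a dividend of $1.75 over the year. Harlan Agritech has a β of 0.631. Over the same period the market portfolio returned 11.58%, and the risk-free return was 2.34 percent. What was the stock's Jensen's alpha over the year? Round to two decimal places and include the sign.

+2.95%

Realised HPR = (P1 + D1 − P0) / P0 = (38.93 + 1.75 − 36.61) / 36.61 = 4.07 / 36.61 = 11.1172%
MRP = 11.58% − 2.34% = 9.24%
CAPM required = R_f + β·MRP = 2.34% + 0.631 × 9.24% = 8.17044%
α = realised − required = 11.1172% − 8.17044% = +2.95%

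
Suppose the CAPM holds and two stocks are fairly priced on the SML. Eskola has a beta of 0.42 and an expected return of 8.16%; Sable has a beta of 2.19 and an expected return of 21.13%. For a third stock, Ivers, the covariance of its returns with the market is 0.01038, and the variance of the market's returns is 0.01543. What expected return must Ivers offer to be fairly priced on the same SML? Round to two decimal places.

10.01%

MRP = (21.13% − 8.16%) / (2.19 − 0.42) = 7.3277%
R_f = 8.16% − 0.42 × 7.3277% = 5.0824%
β_Ivers = Cov / Var(R_m) = 0.01038 / 0.01543 = 0.6727
E(R_Ivers) = R_f + β × MRP = 5.0824% + 0.6727 × 7.3277% = 10.01%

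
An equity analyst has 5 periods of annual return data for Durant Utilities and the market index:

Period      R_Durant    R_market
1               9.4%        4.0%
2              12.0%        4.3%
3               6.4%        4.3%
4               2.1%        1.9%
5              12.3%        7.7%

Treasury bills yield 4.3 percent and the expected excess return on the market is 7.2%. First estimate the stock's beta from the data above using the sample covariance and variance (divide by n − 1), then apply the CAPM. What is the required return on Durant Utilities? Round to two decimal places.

Mean R_i = (9.4 + 12.0 + 6.4 + 2.1 + 12.3) / 5 = 8.4400%
Mean R_m = (4.0 + 4.3 + 4.3 + 1.9 + 7.7) / 5 = 4.4400%
Σ(R_i − R̄_i)(R_m − R̄_m) = 28.0520  ⇒  Cov = 28.0520 / 4 = 7.0130
Σ(R_m − R̄_m)² = 17.3120  ⇒  Var(R_m) = 17.3120 / 4 = 4.3280
β = Cov / Var(R_m) = 7.0130 / 4.3280 = 1.6204
E(R) = R_f + β × MRP = 4.3% + 1.6204 × 7.2% = 15.97%

15.97%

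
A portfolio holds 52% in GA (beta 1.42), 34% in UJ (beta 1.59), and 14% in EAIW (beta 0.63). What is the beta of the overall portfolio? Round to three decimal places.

β_P = Σ w_i β_i = 0.52×1.42 + 0.34×1.59 + 0.14×0.63 = 1.3672

1.367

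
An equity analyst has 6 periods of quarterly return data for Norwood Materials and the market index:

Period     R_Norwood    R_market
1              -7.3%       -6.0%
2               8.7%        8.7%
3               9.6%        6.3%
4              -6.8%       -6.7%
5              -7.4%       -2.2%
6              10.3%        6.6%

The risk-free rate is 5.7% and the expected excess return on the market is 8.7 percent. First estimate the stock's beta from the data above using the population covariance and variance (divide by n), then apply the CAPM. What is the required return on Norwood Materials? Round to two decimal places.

Mean R_i = (-7.3 + 8.7 + 9.6 − 6.8 − 7.4 + 10.3) / 6 = 1.1833%
Mean R_m = (-6.0 + 8.7 + 6.3 − 6.7 − 2.2 + 6.6) / 6 = 1.1167%
Σ(R_i − R̄_i)(R_m − R̄_m) = 301.8617  ⇒  Cov = 301.8617 / 6 = 50.3103
Σ(R_m − R̄_m)² = 237.1883  ⇒  Var(R_m) = 237.1883 / 6 = 39.5314
β = Cov / Var(R_m) = 50.3103 / 39.5314 = 1.2727
E(R) = R_f + β × MRP = 5.7% + 1.2727 × 8.7% = 16.77%

16.77%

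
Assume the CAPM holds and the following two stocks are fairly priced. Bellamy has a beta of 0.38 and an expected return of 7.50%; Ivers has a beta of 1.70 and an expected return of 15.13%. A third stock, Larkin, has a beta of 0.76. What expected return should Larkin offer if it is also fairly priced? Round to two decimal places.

9.70%

MRP (SML slope) = (15.13% − 7.50%) / (1.70 − 0.38) = 7.63% / 1.32 = 5.7803%
R_f (intercept) = 7.50% − 0.38 × 5.7803% = 5.3035%
E(R_Larkin) = R_f + β × MRP = 5.3035% + 0.76 × 5.7803% = 9.70%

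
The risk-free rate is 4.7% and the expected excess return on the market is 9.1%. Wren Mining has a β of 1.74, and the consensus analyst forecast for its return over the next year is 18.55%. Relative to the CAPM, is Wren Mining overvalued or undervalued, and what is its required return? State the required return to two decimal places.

Required return = R_f + β·MRP = 4.7% + 1.74 × 9.1% = 20.53%
Forecast 18.55% < required 20.53% → the stock plots below the SML → overvalued.

Overvalued; required return 20.53%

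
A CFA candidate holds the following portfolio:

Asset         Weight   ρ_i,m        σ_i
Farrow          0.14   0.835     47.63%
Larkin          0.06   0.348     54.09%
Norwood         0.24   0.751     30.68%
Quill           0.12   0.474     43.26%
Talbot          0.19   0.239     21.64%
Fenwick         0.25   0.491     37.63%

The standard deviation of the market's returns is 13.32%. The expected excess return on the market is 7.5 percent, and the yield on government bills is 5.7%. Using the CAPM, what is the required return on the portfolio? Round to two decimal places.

β_Farrow = 0.835 × 47.63% / 13.32% = 2.9858
β_Larkin = 0.348 × 54.09% / 13.32% = 1.4132
β_Norwood = 0.751 × 30.68% / 13.32% = 1.7298
β_Quill = 0.474 × 43.26% / 13.32% = 1.5394
β_Talbot = 0.239 × 21.64% / 13.32% = 0.3883
β_Fenwick = 0.491 × 37.63% / 13.32% = 1.3871
β_P = Σ w_i β_i = 0.14×2.9858 + 0.06×1.4132 + 0.24×1.7298 + 0.12×1.5394 + 0.19×0.3883 + 0.25×1.3871 = 1.5232
E(R_P) = R_f + β_P × MRP = 5.7% + 1.5232 × 7.5% = 17.12%

17.12%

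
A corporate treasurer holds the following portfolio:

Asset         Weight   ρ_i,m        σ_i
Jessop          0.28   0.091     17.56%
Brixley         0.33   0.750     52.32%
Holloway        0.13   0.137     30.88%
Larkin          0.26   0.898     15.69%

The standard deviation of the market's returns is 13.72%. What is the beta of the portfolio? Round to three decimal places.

1.284

β_Jessop = 0.091 × 17.56% / 13.72% = 0.1165
β_Brixley = 0.750 × 52.32% / 13.72% = 2.8601
β_Holloway = 0.137 × 30.88% / 13.72% = 0.3083
β_Larkin = 0.898 × 15.69% / 13.72% = 1.0269
β_P = Σ w_i β_i = 0.28×0.1165 + 0.33×2.8601 + 0.13×0.3083 + 0.26×1.0269 = 1.2835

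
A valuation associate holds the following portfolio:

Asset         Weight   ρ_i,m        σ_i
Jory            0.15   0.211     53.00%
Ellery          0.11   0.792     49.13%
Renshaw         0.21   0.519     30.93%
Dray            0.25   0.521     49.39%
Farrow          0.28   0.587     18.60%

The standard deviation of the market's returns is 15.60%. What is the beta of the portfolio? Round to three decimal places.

1.206

β_Jory = 0.211 × 53.00% / 15.60% = 0.7169
β_Ellery = 0.792 × 49.13% / 15.60% = 2.4943
β_Renshaw = 0.519 × 30.93% / 15.60% = 1.0290
β_Dray = 0.521 × 49.39% / 15.60% = 1.6495
β_Farrow = 0.587 × 18.60% / 15.60% = 0.6999
β_P = Σ w_i β_i = 0.15×0.7169 + 0.11×2.4943 + 0.21×1.0290 + 0.25×1.6495 + 0.28×0.6999 = 1.2063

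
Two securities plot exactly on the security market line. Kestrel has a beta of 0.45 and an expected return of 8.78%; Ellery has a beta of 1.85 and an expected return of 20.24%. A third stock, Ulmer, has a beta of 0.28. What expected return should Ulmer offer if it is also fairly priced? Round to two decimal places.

7.39%

MRP (SML slope) = (20.24% − 8.78%) / (1.85 − 0.45) = 11.46% / 1.40 = 8.1857%
R_f (intercept) = 8.78% − 0.45 × 8.1857% = 5.0964%
E(R_Ulmer) = R_f + β × MRP = 5.0964% + 0.28 × 8.1857% = 7.39%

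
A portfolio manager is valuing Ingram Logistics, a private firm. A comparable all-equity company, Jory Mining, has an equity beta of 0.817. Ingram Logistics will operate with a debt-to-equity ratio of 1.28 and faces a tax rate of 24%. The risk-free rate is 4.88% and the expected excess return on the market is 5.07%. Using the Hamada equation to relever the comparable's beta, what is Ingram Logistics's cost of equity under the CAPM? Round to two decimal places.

13.05%

β_L = β_U × [1 + (1 − t)(D/E)] = 0.817 × [1 + (1 − 0.24) × 1.28]
    = 0.817 × [1 + 0.76 × 1.28] = 0.817 × 1.9728 = 1.6118
E(R) = R_f + β_L × MRP = 4.88% + 1.6118 × 5.07% = 13.05%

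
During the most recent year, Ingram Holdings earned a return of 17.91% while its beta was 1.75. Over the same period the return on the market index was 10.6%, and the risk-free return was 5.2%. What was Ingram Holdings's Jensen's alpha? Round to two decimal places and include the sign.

+3.26%

Market excess return = 10.6% − 5.2% = 5.40%
CAPM benchmark = R_f + β(R_m − R_f) = 5.2% + 1.75 × 5.4% = 14.6500%
α = actual − benchmark = 17.91% − 14.6500% = +3.26%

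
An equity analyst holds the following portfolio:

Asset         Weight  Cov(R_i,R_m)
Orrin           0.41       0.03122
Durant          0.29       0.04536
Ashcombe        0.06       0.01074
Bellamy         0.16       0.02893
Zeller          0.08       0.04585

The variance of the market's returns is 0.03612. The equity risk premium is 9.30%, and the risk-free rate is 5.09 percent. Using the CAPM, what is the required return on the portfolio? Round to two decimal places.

β_Orrin = 0.03122 / 0.03612 = 0.8643
β_Durant = 0.04536 / 0.03612 = 1.2558
β_Ashcombe = 0.01074 / 0.03612 = 0.2973
β_Bellamy = 0.02893 / 0.03612 = 0.8009
β_Zeller = 0.04585 / 0.03612 = 1.2694
β_P = Σ w_i β_i = 0.41×0.8643 + 0.29×1.2558 + 0.06×0.2973 + 0.16×0.8009 + 0.08×1.2694 = 0.9661
E(R_P) = R_f + β_P × MRP = 5.09% + 0.9661 × 9.30% = 14.07%

14.07%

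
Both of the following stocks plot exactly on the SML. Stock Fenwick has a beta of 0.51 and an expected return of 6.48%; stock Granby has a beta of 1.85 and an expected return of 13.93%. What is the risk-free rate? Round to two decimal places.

3.64%

Both satisfy E(R) = R_f + β·MRP, so the slope of the SML is
MRP = (13.93% − 6.48%) / (1.85 − 0.51) = 7.45% / 1.34 = 5.5597%
R_f = E(R_Fenwick) − β_Fenwick·MRP = 6.48% − 0.51 × 5.5597% = 3.6446%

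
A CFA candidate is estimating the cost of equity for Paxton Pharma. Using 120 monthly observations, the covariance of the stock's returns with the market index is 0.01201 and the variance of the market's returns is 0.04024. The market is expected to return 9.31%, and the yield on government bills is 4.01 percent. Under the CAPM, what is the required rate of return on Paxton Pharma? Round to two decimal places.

β = Cov(R_i, R_m) / Var(R_m) = 0.01201 / 0.04024 = 0.2985
MRP = 9.31% − 4.01% = 5.30%
E(R) = R_f + β × MRP = 4.01% + 0.2985 × 5.30% = 5.59%

5.59%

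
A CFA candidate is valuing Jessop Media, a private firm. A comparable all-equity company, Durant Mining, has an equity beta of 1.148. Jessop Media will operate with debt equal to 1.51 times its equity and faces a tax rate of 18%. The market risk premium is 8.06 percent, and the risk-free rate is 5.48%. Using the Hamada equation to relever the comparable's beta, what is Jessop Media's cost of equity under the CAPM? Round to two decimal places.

β_L = β_U × [1 + (1 − t)(D/E)] = 1.148 × [1 + (1 − 0.18) × 1.51]
    = 1.148 × [1 + 0.82 × 1.51] = 1.148 × 2.2382 = 2.5695
E(R) = R_f + β_L × MRP = 5.48% + 2.5695 × 8.06% = 26.19%

26.19%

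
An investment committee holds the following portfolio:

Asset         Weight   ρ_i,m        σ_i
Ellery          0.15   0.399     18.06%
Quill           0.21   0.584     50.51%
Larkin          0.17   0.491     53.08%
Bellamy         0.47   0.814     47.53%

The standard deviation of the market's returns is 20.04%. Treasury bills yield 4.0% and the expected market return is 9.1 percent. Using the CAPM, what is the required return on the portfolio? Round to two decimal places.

β_Ellery = 0.399 × 18.06% / 20.04% = 0.3596
β_Quill = 0.584 × 50.51% / 20.04% = 1.4719
β_Larkin = 0.491 × 53.08% / 20.04% = 1.3005
β_Bellamy = 0.814 × 47.53% / 20.04% = 1.9306
β_P = Σ w_i β_i = 0.15×0.3596 + 0.21×1.4719 + 0.17×1.3005 + 0.47×1.9306 = 1.4915
MRP = 9.1% − 4.0% = 5.10%
E(R_P) = R_f + β_P × MRP = 4.0% + 1.4915 × 5.1% = 11.61%

11.61%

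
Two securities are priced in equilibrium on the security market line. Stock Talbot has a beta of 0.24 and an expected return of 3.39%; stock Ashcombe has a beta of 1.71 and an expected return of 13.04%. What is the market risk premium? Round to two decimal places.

6.56%

Both satisfy E(R) = R_f + β·MRP, so the slope of the SML is
MRP = (13.04% − 3.39%) / (1.71 − 0.24) = 9.65% / 1.47 = 6.5646%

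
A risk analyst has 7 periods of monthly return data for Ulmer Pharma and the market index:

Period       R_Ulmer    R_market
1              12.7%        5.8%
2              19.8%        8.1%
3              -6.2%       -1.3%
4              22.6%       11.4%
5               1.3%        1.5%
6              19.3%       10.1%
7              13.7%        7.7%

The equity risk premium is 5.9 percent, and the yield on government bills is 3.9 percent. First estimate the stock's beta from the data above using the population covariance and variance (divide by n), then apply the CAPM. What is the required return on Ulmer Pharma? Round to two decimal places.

Mean R_i = (12.7 + 19.8 − 6.2 + 22.6 + 1.3 + 19.3 + 13.7) / 7 = 11.8857%
Mean R_m = (5.8 + 8.1 − 1.3 + 11.4 + 1.5 + 10.1 + 7.7) / 7 = 6.1857%
Σ(R_i − R̄_i)(R_m − R̄_m) = 287.4586  ⇒  Cov = 287.4586 / 7 = 41.0655
Σ(R_m − R̄_m)² = 126.6086  ⇒  Var(R_m) = 126.6086 / 7 = 18.0869
β = Cov / Var(R_m) = 41.0655 / 18.0869 = 2.2705
E(R) = R_f + β × MRP = 3.9% + 2.2705 × 5.9% = 17.30%

17.30%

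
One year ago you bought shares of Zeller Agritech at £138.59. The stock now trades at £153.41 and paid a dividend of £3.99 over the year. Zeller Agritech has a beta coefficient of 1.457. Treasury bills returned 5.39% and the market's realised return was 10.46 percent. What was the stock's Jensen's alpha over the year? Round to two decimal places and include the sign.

+0.80%

Realised HPR = (P1 + D1 − P0) / P0 = (153.41 + 3.99 − 138.59) / 138.59 = 18.81 / 138.59 = 13.5724%
MRP = 10.46% − 5.39% = 5.07%
CAPM required = R_f + β·MRP = 5.39% + 1.457 × 5.07% = 12.77699%
α = realised − required = 13.5724% − 12.77699% = +0.80%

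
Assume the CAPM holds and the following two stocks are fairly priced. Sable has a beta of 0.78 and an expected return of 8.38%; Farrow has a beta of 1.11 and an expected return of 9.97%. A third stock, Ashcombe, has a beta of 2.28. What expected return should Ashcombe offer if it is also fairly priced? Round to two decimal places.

15.61%

MRP (SML slope) = (9.97% − 8.38%) / (1.11 − 0.78) = 1.59% / 0.33 = 4.8182%
R_f (intercept) = 8.38% − 0.78 × 4.8182% = 4.6218%
E(R_Ashcombe) = R_f + β × MRP = 4.6218% + 2.28 × 4.8182% = 15.61%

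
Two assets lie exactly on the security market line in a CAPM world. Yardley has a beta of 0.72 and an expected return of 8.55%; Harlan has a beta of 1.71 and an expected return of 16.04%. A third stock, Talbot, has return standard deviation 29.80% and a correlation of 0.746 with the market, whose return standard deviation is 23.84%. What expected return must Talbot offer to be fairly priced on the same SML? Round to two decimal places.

MRP = (16.04% − 8.55%) / (1.71 − 0.72) = 7.5657%
R_f = 8.55% − 0.72 × 7.5657% = 3.1027%
β_Talbot = ρ·σ_i/σ_m = 0.746 × 29.80 / 23.84 = 0.9325
E(R_Talbot) = R_f + β × MRP = 3.1027% + 0.9325 × 7.5657% = 10.16%

10.16%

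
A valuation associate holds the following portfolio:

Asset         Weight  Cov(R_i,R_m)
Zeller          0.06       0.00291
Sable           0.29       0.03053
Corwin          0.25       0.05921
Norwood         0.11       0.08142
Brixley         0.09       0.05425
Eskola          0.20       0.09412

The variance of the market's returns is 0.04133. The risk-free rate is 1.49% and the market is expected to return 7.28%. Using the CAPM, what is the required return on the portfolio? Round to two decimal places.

9.40%

β_Zeller = 0.00291 / 0.04133 = 0.0704
β_Sable = 0.03053 / 0.04133 = 0.7387
β_Corwin = 0.05921 / 0.04133 = 1.4326
β_Norwood = 0.08142 / 0.04133 = 1.9700
β_Brixley = 0.05425 / 0.04133 = 1.3126
β_Eskola = 0.09412 / 0.04133 = 2.2773
β_P = Σ w_i β_i = 0.06×0.0704 + 0.29×0.7387 + 0.25×1.4326 + 0.11×1.9700 + 0.09×1.3126 + 0.20×2.2773 = 1.3669
MRP = 7.28% − 1.49% = 5.79%
E(R_P) = R_f + β_P × MRP = 1.49% + 1.3669 × 5.79% = 9.40%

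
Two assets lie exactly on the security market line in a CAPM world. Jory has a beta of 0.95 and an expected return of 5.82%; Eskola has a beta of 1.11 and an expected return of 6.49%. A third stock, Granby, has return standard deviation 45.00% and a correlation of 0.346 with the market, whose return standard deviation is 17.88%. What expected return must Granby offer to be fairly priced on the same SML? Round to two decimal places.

5.49%

MRP = (6.49% − 5.82%) / (1.11 − 0.95) = 4.1875%
R_f = 5.82% − 0.95 × 4.1875% = 1.8419%
β_Granby = ρ·σ_i/σ_m = 0.346 × 45.00 / 17.88 = 0.8708
E(R_Granby) = R_f + β × MRP = 1.8419% + 0.8708 × 4.1875% = 5.49%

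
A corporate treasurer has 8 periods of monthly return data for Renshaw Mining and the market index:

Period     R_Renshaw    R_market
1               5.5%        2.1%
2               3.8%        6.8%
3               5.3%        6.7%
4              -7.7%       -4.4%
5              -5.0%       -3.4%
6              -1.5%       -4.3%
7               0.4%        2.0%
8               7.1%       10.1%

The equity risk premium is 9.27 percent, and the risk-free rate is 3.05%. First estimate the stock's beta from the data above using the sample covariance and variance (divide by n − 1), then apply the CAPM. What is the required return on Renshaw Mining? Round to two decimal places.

10.92%

Mean R_i = (5.5 + 3.8 + 5.3 − 7.7 − 5.0 − 1.5 + 0.4 + 7.1) / 8 = 0.9875%
Mean R_m = (2.1 + 6.8 + 6.7 − 4.4 − 3.4 − 4.3 + 2.0 + 10.1) / 8 = 1.9500%
Σ(R_i − R̄_i)(R_m − R̄_m) = 187.3350  ⇒  Cov = 187.3350 / 7 = 26.7621
Σ(R_m − R̄_m)² = 220.5400  ⇒  Var(R_m) = 220.5400 / 7 = 31.5057
β = Cov / Var(R_m) = 26.7621 / 31.5057 = 0.8494
E(R) = R_f + β × MRP = 3.05% + 0.8494 × 9.27% = 10.92%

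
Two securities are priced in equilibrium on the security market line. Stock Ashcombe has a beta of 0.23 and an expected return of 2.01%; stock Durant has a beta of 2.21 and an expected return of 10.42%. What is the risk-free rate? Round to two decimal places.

1.03%

Both satisfy E(R) = R_f + β·MRP, so the slope of the SML is
MRP = (10.42% − 2.01%) / (2.21 − 0.23) = 8.41% / 1.98 = 4.2475%
R_f = E(R_Ashcombe) − β_Ashcombe·MRP = 2.01% − 0.23 × 4.2475% = 1.0331%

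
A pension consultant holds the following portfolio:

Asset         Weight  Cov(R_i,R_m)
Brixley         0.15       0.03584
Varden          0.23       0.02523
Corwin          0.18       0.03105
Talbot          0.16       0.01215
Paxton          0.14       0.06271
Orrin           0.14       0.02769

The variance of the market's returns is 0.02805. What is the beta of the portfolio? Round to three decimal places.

1.118

β_Brixley = 0.03584 / 0.02805 = 1.2777
β_Varden = 0.02523 / 0.02805 = 0.8995
β_Corwin = 0.03105 / 0.02805 = 1.1070
β_Talbot = 0.01215 / 0.02805 = 0.4332
β_Paxton = 0.06271 / 0.02805 = 2.2357
β_Orrin = 0.02769 / 0.02805 = 0.9872
β_P = Σ w_i β_i = 0.15×1.2777 + 0.23×0.8995 + 0.18×1.1070 + 0.16×0.4332 + 0.14×2.2357 + 0.14×0.9872 = 1.1183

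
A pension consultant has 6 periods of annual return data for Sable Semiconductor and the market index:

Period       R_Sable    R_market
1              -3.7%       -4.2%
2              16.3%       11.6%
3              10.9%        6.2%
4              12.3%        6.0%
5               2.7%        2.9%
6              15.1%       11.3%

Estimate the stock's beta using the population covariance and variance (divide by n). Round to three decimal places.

Mean R_i = (-3.7 + 16.3 + 10.9 + 12.3 + 2.7 + 15.1) / 6 = 8.9333%
Mean R_m = (-4.2 + 11.6 + 6.2 + 6.0 + 2.9 + 11.3) / 6 = 5.6333%
Σ(R_i − R̄_i)(R_m − R̄_m) = 222.5133  ⇒  Cov = 222.5133 / 6 = 37.0856
Σ(R_m − R̄_m)² = 172.3333  ⇒  Var(R_m) = 172.3333 / 6 = 28.7222
β = Cov / Var(R_m) = 37.0856 / 28.7222 = 1.2912

1.291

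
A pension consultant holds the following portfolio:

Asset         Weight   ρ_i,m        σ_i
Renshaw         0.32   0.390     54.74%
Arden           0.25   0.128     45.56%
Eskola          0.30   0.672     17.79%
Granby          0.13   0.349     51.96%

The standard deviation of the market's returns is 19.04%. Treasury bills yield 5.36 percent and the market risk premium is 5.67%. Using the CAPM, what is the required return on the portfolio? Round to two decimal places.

β_Renshaw = 0.390 × 54.74% / 19.04% = 1.1213
β_Arden = 0.128 × 45.56% / 19.04% = 0.3063
β_Eskola = 0.672 × 17.79% / 19.04% = 0.6279
β_Granby = 0.349 × 51.96% / 19.04% = 0.9524
β_P = Σ w_i β_i = 0.32×1.1213 + 0.25×0.3063 + 0.30×0.6279 + 0.13×0.9524 = 0.7476
E(R_P) = R_f + β_P × MRP = 5.36% + 0.7476 × 5.67% = 9.60%

9.60%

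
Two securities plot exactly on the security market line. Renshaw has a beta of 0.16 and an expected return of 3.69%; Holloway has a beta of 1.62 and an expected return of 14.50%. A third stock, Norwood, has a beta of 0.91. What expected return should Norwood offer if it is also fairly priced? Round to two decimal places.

9.24%

MRP (SML slope) = (14.50% − 3.69%) / (1.62 − 0.16) = 10.81% / 1.46 = 7.4041%
R_f (intercept) = 3.69% − 0.16 × 7.4041% = 2.5053%
E(R_Norwood) = R_f + β × MRP = 2.5053% + 0.91 × 7.4041% = 9.24%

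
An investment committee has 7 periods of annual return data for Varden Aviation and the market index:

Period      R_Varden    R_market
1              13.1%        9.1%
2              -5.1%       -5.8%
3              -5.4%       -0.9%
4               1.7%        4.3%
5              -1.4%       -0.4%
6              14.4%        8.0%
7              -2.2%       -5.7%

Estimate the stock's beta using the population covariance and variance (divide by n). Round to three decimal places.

1.220

Mean R_i = (13.1 − 5.1 − 5.4 + 1.7 − 1.4 + 14.4 − 2.2) / 7 = 2.1571%
Mean R_m = (9.1 − 5.8 − 0.9 + 4.3 − 0.4 + 8.0 − 5.7) / 7 = 1.2286%
Σ(R_i − R̄_i)(R_m − R̄_m) = 270.7086  ⇒  Cov = 270.7086 / 7 = 38.6727
Σ(R_m − R̄_m)² = 221.8343  ⇒  Var(R_m) = 221.8343 / 7 = 31.6906
β = Cov / Var(R_m) = 38.6727 / 31.6906 = 1.2203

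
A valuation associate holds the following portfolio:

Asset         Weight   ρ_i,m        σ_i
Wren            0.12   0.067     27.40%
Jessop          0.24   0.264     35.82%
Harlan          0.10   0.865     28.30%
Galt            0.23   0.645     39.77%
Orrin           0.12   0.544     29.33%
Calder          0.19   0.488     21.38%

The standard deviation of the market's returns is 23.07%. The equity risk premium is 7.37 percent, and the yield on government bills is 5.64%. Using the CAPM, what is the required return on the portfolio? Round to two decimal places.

β_Wren = 0.067 × 27.40% / 23.07% = 0.0796
β_Jessop = 0.264 × 35.82% / 23.07% = 0.4099
β_Harlan = 0.865 × 28.30% / 23.07% = 1.0611
β_Galt = 0.645 × 39.77% / 23.07% = 1.1119
β_Orrin = 0.544 × 29.33% / 23.07% = 0.6916
β_Calder = 0.488 × 21.38% / 23.07% = 0.4523
β_P = Σ w_i β_i = 0.12×0.0796 + 0.24×0.4099 + 0.10×1.0611 + 0.23×1.1119 + 0.12×0.6916 + 0.19×0.4523 = 0.6387
E(R_P) = R_f + β_P × MRP = 5.64% + 0.6387 × 7.37% = 10.35%

10.35%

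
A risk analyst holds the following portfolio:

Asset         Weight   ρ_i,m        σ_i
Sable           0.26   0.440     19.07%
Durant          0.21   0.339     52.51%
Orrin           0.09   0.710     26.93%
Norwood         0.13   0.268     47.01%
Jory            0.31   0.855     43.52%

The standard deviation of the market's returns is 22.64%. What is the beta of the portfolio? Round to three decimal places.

0.919

β_Sable = 0.440 × 19.07% / 22.64% = 0.3706
β_Durant = 0.339 × 52.51% / 22.64% = 0.7863
β_Orrin = 0.710 × 26.93% / 22.64% = 0.8445
β_Norwood = 0.268 × 47.01% / 22.64% = 0.5565
β_Jory = 0.855 × 43.52% / 22.64% = 1.6435
β_P = Σ w_i β_i = 0.26×0.3706 + 0.21×0.7863 + 0.09×0.8445 + 0.13×0.5565 + 0.31×1.6435 = 0.9193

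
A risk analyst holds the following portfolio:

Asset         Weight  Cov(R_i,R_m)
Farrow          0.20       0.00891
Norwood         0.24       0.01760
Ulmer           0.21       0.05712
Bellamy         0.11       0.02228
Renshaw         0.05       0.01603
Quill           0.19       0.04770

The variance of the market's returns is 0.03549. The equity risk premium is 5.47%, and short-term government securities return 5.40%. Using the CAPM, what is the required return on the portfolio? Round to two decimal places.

β_Farrow = 0.00891 / 0.03549 = 0.2511
β_Norwood = 0.01760 / 0.03549 = 0.4959
β_Ulmer = 0.05712 / 0.03549 = 1.6095
β_Bellamy = 0.02228 / 0.03549 = 0.6278
β_Renshaw = 0.01603 / 0.03549 = 0.4517
β_Quill = 0.04770 / 0.03549 = 1.3440
β_P = Σ w_i β_i = 0.20×0.2511 + 0.24×0.4959 + 0.21×1.6095 + 0.11×0.6278 + 0.05×0.4517 + 0.19×1.3440 = 0.8542
E(R_P) = R_f + β_P × MRP = 5.40% + 0.8542 × 5.47% = 10.07%

10.07%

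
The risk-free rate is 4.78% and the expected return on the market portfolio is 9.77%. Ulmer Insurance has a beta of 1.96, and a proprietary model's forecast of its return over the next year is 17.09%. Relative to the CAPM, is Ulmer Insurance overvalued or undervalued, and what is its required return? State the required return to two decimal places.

MRP = 9.77% − 4.78% = 4.99%
Required return = R_f + β·MRP = 4.78% + 1.96 × 4.99% = 14.56%
Forecast 17.09% > required 14.56% → the stock plots above the SML → undervalued.

Undervalued; required return 14.56%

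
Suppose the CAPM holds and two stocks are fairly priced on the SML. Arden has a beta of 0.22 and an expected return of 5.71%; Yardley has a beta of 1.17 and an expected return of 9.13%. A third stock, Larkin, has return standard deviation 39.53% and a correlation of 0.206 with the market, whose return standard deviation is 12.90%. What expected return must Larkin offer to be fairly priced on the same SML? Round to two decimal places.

MRP = (9.13% − 5.71%) / (1.17 − 0.22) = 3.6000%
R_f = 5.71% − 0.22 × 3.6000% = 4.9180%
β_Larkin = ρ·σ_i/σ_m = 0.206 × 39.53 / 12.90 = 0.6313
E(R_Larkin) = R_f + β × MRP = 4.9180% + 0.6313 × 3.6000% = 7.19%

7.19%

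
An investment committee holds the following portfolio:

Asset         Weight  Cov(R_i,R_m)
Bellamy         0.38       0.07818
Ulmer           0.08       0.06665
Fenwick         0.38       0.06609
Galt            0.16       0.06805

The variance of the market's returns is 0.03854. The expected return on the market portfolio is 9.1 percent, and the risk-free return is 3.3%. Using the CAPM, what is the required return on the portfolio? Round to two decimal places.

13.99%

β_Bellamy = 0.07818 / 0.03854 = 2.0285
β_Ulmer = 0.06665 / 0.03854 = 1.7294
β_Fenwick = 0.06609 / 0.03854 = 1.7148
β_Galt = 0.06805 / 0.03854 = 1.7657
β_P = Σ w_i β_i = 0.38×2.0285 + 0.08×1.7294 + 0.38×1.7148 + 0.16×1.7657 = 1.8433
MRP = 9.1% − 3.3% = 5.80%
E(R_P) = R_f + β_P × MRP = 3.3% + 1.8433 × 5.8% = 13.99%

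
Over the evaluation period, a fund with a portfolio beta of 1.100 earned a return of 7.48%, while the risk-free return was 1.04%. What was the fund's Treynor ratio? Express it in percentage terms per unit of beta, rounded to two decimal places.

Treynor = (R_P − R_f) / β_P = (7.48% − 1.04%) / 1.1000 = 6.44% / 1.1000 = 5.85%

5.85%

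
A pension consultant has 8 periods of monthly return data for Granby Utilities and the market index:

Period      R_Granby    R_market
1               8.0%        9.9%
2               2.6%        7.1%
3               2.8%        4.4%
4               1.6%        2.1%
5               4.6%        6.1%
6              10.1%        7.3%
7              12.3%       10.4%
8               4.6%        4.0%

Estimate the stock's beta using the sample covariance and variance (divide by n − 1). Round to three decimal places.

Mean R_i = (8.0 + 2.6 + 2.8 + 1.6 + 4.6 + 10.1 + 12.3 + 4.6) / 8 = 5.8250%
Mean R_m = (9.9 + 7.1 + 4.4 + 2.1 + 6.1 + 7.3 + 10.4 + 4.0) / 8 = 6.4125%
Σ(R_i − R̄_i)(R_m − R̄_m) = 62.6275  ⇒  Cov = 62.6275 / 7 = 8.9468
Σ(R_m − R̄_m)² = 57.8888  ⇒  Var(R_m) = 57.8888 / 7 = 8.2698
β = Cov / Var(R_m) = 8.9468 / 8.2698 = 1.0819

1.082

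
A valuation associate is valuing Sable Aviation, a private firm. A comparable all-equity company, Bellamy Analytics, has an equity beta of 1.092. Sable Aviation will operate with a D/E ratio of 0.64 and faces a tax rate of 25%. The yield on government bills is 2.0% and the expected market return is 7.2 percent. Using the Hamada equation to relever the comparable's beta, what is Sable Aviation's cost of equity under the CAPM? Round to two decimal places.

β_L = β_U × [1 + (1 − t)(D/E)] = 1.092 × [1 + (1 − 0.25) × 0.64]
    = 1.092 × [1 + 0.75 × 0.64] = 1.092 × 1.4800 = 1.6162
MRP = 7.2% − 2.0% = 5.20%
E(R) = R_f + β_L × MRP = 2.0% + 1.6162 × 5.2% = 10.40%

10.40%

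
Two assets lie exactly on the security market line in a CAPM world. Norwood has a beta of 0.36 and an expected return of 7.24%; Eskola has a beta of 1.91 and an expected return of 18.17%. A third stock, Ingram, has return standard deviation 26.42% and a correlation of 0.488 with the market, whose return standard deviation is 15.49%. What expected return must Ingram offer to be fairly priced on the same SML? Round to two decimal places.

MRP = (18.17% − 7.24%) / (1.91 − 0.36) = 7.0516%
R_f = 7.24% − 0.36 × 7.0516% = 4.7014%
β_Ingram = ρ·σ_i/σ_m = 0.488 × 26.42 / 15.49 = 0.8323
E(R_Ingram) = R_f + β × MRP = 4.7014% + 0.8323 × 7.0516% = 10.57%

10.57%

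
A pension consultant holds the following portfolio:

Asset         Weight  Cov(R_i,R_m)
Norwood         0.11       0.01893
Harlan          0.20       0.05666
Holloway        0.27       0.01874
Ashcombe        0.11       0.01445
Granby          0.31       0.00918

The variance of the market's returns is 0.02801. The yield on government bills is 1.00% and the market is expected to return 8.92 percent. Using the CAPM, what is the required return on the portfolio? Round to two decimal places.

7.48%

β_Norwood = 0.01893 / 0.02801 = 0.6758
β_Harlan = 0.05666 / 0.02801 = 2.0228
β_Holloway = 0.01874 / 0.02801 = 0.6690
β_Ashcombe = 0.01445 / 0.02801 = 0.5159
β_Granby = 0.00918 / 0.02801 = 0.3277
β_P = Σ w_i β_i = 0.11×0.6758 + 0.20×2.0228 + 0.27×0.6690 + 0.11×0.5159 + 0.31×0.3277 = 0.8179
MRP = 8.92% − 1.00% = 7.92%
E(R_P) = R_f + β_P × MRP = 1.00% + 0.8179 × 7.92% = 7.48%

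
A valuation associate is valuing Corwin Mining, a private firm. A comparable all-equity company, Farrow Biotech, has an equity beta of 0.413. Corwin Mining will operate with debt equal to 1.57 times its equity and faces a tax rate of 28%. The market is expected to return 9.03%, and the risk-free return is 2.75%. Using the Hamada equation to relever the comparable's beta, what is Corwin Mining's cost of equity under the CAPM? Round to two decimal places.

8.28%

β_L = β_U × [1 + (1 − t)(D/E)] = 0.413 × [1 + (1 − 0.28) × 1.57]
    = 0.413 × [1 + 0.72 × 1.57] = 0.413 × 2.1304 = 0.8799
MRP = 9.03% − 2.75% = 6.28%
E(R) = R_f + β_L × MRP = 2.75% + 0.8799 × 6.28% = 8.28%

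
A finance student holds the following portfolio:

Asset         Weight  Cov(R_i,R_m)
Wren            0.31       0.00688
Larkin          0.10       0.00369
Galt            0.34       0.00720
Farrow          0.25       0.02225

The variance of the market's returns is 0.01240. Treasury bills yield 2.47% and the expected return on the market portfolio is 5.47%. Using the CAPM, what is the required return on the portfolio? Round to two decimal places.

β_Wren = 0.00688 / 0.01240 = 0.5548
β_Larkin = 0.00369 / 0.01240 = 0.2976
β_Galt = 0.00720 / 0.01240 = 0.5806
β_Farrow = 0.02225 / 0.01240 = 1.7944
β_P = Σ w_i β_i = 0.31×0.5548 + 0.10×0.2976 + 0.34×0.5806 + 0.25×1.7944 = 0.8478
MRP = 5.47% − 2.47% = 3.00%
E(R_P) = R_f + β_P × MRP = 2.47% + 0.8478 × 3.00% = 5.01%

5.01%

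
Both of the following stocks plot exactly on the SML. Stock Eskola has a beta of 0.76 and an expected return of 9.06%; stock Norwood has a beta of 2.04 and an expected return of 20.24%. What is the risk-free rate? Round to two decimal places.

Both satisfy E(R) = R_f + β·MRP, so the slope of the SML is
MRP = (20.24% − 9.06%) / (2.04 − 0.76) = 11.18% / 1.28 = 8.7344%
R_f = E(R_Eskola) − β_Eskola·MRP = 9.06% − 0.76 × 8.7344% = 2.4219%

2.42%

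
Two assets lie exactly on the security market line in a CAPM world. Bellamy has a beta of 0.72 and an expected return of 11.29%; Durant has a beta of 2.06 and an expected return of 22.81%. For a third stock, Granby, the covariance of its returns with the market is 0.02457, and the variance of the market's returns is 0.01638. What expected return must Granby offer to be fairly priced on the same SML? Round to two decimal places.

18.00%

MRP = (22.81% − 11.29%) / (2.06 − 0.72) = 8.5970%
R_f = 11.29% − 0.72 × 8.5970% = 5.1002%
β_Granby = Cov / Var(R_m) = 0.02457 / 0.01638 = 1.5000
E(R_Granby) = R_f + β × MRP = 5.1002% + 1.5000 × 8.5970% = 18.00%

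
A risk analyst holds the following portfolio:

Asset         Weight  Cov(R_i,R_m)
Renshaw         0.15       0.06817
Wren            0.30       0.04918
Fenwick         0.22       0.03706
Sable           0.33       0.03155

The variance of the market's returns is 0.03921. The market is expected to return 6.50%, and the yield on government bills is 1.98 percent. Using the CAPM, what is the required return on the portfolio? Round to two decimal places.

β_Renshaw = 0.06817 / 0.03921 = 1.7386
β_Wren = 0.04918 / 0.03921 = 1.2543
β_Fenwick = 0.03706 / 0.03921 = 0.9452
β_Sable = 0.03155 / 0.03921 = 0.8046
β_P = Σ w_i β_i = 0.15×1.7386 + 0.30×1.2543 + 0.22×0.9452 + 0.33×0.8046 = 1.1105
MRP = 6.50% − 1.98% = 4.52%
E(R_P) = R_f + β_P × MRP = 1.98% + 1.1105 × 4.52% = 7.00%

7.00%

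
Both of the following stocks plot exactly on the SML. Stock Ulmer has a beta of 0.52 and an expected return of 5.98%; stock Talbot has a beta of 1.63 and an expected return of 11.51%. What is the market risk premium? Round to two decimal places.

4.98%

Both satisfy E(R) = R_f + β·MRP, so the slope of the SML is
MRP = (11.51% − 5.98%) / (1.63 − 0.52) = 5.53% / 1.11 = 4.9820%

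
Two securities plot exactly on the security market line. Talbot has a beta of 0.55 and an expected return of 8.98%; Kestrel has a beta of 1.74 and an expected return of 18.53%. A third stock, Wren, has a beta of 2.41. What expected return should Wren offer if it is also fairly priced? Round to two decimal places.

MRP (SML slope) = (18.53% − 8.98%) / (1.74 − 0.55) = 9.55% / 1.19 = 8.0252%
R_f (intercept) = 8.98% − 0.55 × 8.0252% = 4.5661%
E(R_Wren) = R_f + β × MRP = 4.5661% + 2.41 × 8.0252% = 23.91%

23.91%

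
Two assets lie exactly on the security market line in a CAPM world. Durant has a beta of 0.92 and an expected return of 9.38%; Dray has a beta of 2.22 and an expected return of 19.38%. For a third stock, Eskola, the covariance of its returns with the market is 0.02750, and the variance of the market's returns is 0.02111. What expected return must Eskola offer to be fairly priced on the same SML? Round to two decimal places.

MRP = (19.38% − 9.38%) / (2.22 − 0.92) = 7.6923%
R_f = 9.38% − 0.92 × 7.6923% = 2.3031%
β_Eskola = Cov / Var(R_m) = 0.02750 / 0.02111 = 1.3027
E(R_Eskola) = R_f + β × MRP = 2.3031% + 1.3027 × 7.6923% = 12.32%

12.32%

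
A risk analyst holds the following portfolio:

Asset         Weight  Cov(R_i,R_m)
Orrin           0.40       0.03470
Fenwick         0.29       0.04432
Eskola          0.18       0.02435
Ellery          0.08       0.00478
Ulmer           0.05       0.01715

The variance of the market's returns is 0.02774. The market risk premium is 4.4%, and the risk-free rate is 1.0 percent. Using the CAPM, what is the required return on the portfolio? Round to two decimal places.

β_Orrin = 0.03470 / 0.02774 = 1.2509
β_Fenwick = 0.04432 / 0.02774 = 1.5977
β_Eskola = 0.02435 / 0.02774 = 0.8778
β_Ellery = 0.00478 / 0.02774 = 0.1723
β_Ulmer = 0.01715 / 0.02774 = 0.6182
β_P = Σ w_i β_i = 0.40×1.2509 + 0.29×1.5977 + 0.18×0.8778 + 0.08×0.1723 + 0.05×0.6182 = 1.1664
E(R_P) = R_f + β_P × MRP = 1.0% + 1.1664 × 4.4% = 6.13%

6.13%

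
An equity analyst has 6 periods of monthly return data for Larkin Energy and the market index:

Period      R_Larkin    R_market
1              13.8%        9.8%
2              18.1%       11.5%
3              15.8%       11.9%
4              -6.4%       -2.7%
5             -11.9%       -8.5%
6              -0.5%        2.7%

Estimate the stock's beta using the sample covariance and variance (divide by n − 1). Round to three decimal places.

Mean R_i = (13.8 + 18.1 + 15.8 − 6.4 − 11.9 − 0.5) / 6 = 4.8167%
Mean R_m = (9.8 + 11.5 + 11.9 − 2.7 − 8.5 + 2.7) / 6 = 4.1167%
Σ(R_i − R̄_i)(R_m − R̄_m) = 529.5183  ⇒  Cov = 529.5183 / 5 = 105.9037
Σ(R_m − R̄_m)² = 355.0483  ⇒  Var(R_m) = 355.0483 / 5 = 71.0097
β = Cov / Var(R_m) = 105.9037 / 71.0097 = 1.4914

1.491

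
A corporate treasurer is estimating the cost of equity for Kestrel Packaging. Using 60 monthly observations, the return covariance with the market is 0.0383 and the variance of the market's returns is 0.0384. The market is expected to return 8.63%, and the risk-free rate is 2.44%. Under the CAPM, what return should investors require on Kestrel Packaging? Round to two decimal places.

β = Cov(R_i, R_m) / Var(R_m) = 0.0383 / 0.0384 = 0.9974
MRP = 8.63% − 2.44% = 6.19%
E(R) = R_f + β × MRP = 2.44% + 0.9974 × 6.19% = 8.61%

8.61%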